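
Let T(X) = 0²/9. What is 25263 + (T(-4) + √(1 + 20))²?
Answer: 25284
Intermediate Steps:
T(X) = 0 (T(X) = 0*(⅑) = 0)
25263 + (T(-4) + √(1 + 20))² = 25263 + (0 + √(1 + 20))² = 25263 + (0 + √21)² = 25263 + (√21)² = 25263 + 21 = 25284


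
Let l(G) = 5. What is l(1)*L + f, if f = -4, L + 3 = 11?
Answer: 36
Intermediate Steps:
L = 8 (L = -3 + 11 = 8)
l(1)*L + f = 5*8 - 4 = 40 - 4 = 36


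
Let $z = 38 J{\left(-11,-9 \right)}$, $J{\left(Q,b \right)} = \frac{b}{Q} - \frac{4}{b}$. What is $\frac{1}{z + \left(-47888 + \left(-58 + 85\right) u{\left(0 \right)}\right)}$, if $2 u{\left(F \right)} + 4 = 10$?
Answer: $- \frac{99}{4728143} \approx -2.0938 \cdot 10^{-5}$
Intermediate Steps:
$u{\left(F \right)} = 3$ ($u{\left(F \right)} = -2 + \frac{1}{2} \cdot 10 = -2 + 5 = 3$)
$J{\left(Q,b \right)} = - \frac{4}{b} + \frac{b}{Q}$
$z = \frac{4750}{99}$ ($z = 38 \left(- \frac{4}{-9} - \frac{9}{-11}\right) = 38 \left(\left(-4\right) \left(- \frac{1}{9}\right) - - \frac{9}{11}\right) = 38 \left(\frac{4}{9} + \frac{9}{11}\right) = 38 \cdot \frac{125}{99} = \frac{4750}{99} \approx 47.98$)
$\frac{1}{z + \left(-47888 + \left(-58 + 85\right) u{\left(0 \right)}\right)} = \frac{1}{\frac{4750}{99} - \left(47888 - \left(-58 + 85\right) 3\right)} = \frac{1}{\frac{4750}{99} + \left(-47888 + 27 \cdot 3\right)} = \frac{1}{\frac{4750}{99} + \left(-47888 + 81\right)} = \frac{1}{\frac{4750}{99} - 47807} = \frac{1}{- \frac{4728143}{99}} = - \frac{99}{4728143}$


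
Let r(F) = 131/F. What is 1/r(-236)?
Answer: -236/131 ≈ -1.8015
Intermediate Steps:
1/r(-236) = 1/(131/(-236)) = 1/(131*(-1/236)) = 1/(-131/236) = -236/131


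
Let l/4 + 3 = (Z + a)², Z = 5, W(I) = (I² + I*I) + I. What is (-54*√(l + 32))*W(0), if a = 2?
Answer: 0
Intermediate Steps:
W(I) = I + 2*I² (W(I) = (I² + I²) + I = 2*I² + I = I + 2*I²)
l = 184 (l = -12 + 4*(5 + 2)² = -12 + 4*7² = -12 + 4*49 = -12 + 196 = 184)
(-54*√(l + 32))*W(0) = (-54*√(184 + 32))*(0*(1 + 2*0)) = (-324*√6)*(0*(1 + 0)) = (-324*√6)*(0*1) = -324*√6*0 = 0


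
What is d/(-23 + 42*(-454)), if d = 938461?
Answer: -938461/19091 ≈ -49.157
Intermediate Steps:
d/(-23 + 42*(-454)) = 938461/(-23 + 42*(-454)) = 938461/(-23 - 19068) = 938461/(-19091) = 938461*(-1/19091) = -938461/19091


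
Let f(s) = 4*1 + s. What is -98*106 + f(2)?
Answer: -10382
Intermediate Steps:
f(s) = 4 + s
-98*106 + f(2) = -98*106 + (4 + 2) = -10388 + 6 = -10382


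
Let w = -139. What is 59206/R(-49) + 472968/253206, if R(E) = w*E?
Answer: 144545234/13687191 ≈ 10.561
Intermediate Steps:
R(E) = -139*E
59206/R(-49) + 472968/253206 = 59206/((-139*(-49))) + 472968/253206 = 59206/6811 + 472968*(1/253206) = 59206*(1/6811) + 26276/14067 = 8458/973 + 26276/14067 = 144545234/13687191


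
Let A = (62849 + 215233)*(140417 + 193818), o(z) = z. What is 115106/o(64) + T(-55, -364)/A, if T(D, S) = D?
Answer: 48629531491805/27038469024 ≈ 1798.5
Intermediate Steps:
A = 92944737270 (A = 278082*334235 = 92944737270)
115106/o(64) + T(-55, -364)/A = 115106/64 - 55/92944737270 = 115106*(1/64) - 55*1/92944737270 = 57553/32 - 1/1689904314 = 48629531491805/27038469024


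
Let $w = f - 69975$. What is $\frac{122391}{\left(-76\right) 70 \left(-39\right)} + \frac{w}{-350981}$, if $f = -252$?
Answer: $\frac{19175871177}{24273845960} \approx 0.78998$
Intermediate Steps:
$w = -70227$ ($w = -252 - 69975 = -70227$)
$\frac{122391}{\left(-76\right) 70 \left(-39\right)} + \frac{w}{-350981} = \frac{122391}{\left(-76\right) 70 \left(-39\right)} - \frac{70227}{-350981} = \frac{122391}{\left(-5320\right) \left(-39\right)} - - \frac{70227}{350981} = \frac{122391}{207480} + \frac{70227}{350981} = 122391 \cdot \frac{1}{207480} + \frac{70227}{350981} = \frac{40797}{69160} + \frac{70227}{350981} = \frac{19175871177}{24273845960}$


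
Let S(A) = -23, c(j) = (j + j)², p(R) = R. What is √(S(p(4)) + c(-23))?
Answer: √2093 ≈ 45.749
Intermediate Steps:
c(j) = 4*j² (c(j) = (2*j)² = 4*j²)
√(S(p(4)) + c(-23)) = √(-23 + 4*(-23)²) = √(-23 + 4*529) = √(-23 + 2116) = √2093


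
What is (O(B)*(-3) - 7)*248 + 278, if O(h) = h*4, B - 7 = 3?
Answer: -31218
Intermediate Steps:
B = 10 (B = 7 + 3 = 10)
O(h) = 4*h
(O(B)*(-3) - 7)*248 + 278 = ((4*10)*(-3) - 7)*248 + 278 = (40*(-3) - 7)*248 + 278 = (-120 - 7)*248 + 278 = -127*248 + 278 = -31496 + 278 = -31218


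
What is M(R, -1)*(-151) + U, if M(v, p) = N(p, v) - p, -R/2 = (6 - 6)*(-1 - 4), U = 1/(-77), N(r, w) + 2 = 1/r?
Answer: 23253/77 ≈ 301.99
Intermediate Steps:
N(r, w) = -2 + 1/r
U = -1/77 ≈ -0.012987
R = 0 (R = -2*(6 - 6)*(-1 - 4) = -0*(-5) = -2*0 = 0)
M(v, p) = -2 + 1/p - p (M(v, p) = (-2 + 1/p) - p = -2 + 1/p - p)
M(R, -1)*(-151) + U = (-2 + 1/(-1) - 1*(-1))*(-151) - 1/77 = (-2 - 1 + 1)*(-151) - 1/77 = -2*(-151) - 1/77 = 302 - 1/77 = 23253/77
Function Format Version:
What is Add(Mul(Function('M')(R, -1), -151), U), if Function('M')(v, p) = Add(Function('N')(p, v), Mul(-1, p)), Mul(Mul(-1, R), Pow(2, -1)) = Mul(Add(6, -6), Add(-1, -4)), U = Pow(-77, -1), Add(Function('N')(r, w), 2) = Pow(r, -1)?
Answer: Rational(23253, 77) ≈ 301.99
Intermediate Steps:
Function('N')(r, w) = Add(-2, Pow(r, -1))
U = Rational(-1, 77) ≈ -0.012987
R = 0 (R = Mul(-2, Mul(Add(6, -6), Add(-1, -4))) = Mul(-2, Mul(0, -5)) = Mul(-2, 0) = 0)
Function('M')(v, p) = Add(-2, Pow(p, -1), Mul(-1, p)) (Function('M')(v, p) = Add(Add(-2, Pow(p, -1)), Mul(-1, p)) = Add(-2, Pow(p, -1), Mul(-1, p)))
Add(Mul(Function('M')(R, -1), -151), U) = Add(Mul(Add(-2, Pow(-1, -1), Mul(-1, -1)), -151), Rational(-1, 77)) = Add(Mul(Add(-2, -1, 1), -151), Rational(-1, 77)) = Add(Mul(-2, -151), Rational(-1, 77)) = Add(302, Rational(-1, 77)) = Rational(23253, 77)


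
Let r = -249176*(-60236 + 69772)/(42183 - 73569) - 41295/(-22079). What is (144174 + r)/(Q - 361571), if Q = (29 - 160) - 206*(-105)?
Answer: -76186307448685/117830100953784 ≈ -0.64658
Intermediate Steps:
Q = 21499 (Q = -131 + 21630 = 21499)
r = 26232071360707/346485747 (r = -249176/((-31386/9536)) - 41295*(-1/22079) = -249176/((-31386*1/9536)) + 41295/22079 = -249176/(-15693/4768) + 41295/22079 = -249176*(-4768/15693) + 41295/22079 = 1188071168/15693 + 41295/22079 = 26232071360707/346485747 ≈ 75709.)
(144174 + r)/(Q - 361571) = (144174 + 26232071360707/346485747)/(21499 - 361571) = (76186307448685/346485747)/(-340072) = (76186307448685/346485747)*(-1/340072) = -76186307448685/117830100953784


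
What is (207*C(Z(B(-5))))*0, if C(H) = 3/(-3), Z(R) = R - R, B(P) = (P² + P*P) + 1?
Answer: 0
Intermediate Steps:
B(P) = 1 + 2*P² (B(P) = (P² + P²) + 1 = 2*P² + 1 = 1 + 2*P²)
Z(R) = 0
C(H) = -1 (C(H) = 3*(-⅓) = -1)
(207*C(Z(B(-5))))*0 = (207*(-1))*0 = -207*0 = 0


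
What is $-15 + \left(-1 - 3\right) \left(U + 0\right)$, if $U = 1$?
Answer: $-19$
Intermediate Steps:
$-15 + \left(-1 - 3\right) \left(U + 0\right) = -15 + \left(-1 - 3\right) \left(1 + 0\right) = -15 - 4 = -19$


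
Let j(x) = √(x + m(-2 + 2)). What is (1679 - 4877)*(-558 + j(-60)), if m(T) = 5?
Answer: 1784484 - 3198*I*√55 ≈ 1.7845e+6 - 23717.0*I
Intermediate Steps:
j(x) = √(5 + x) (j(x) = √(x + 5) = √(5 + x))
(1679 - 4877)*(-558 + j(-60)) = (1679 - 4877)*(-558 + √(5 - 60)) = -3198*(-558 + √(-55)) = -3198*(-558 + I*√55) = 1784484 - 3198*I*√55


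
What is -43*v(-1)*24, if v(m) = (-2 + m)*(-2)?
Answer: -6192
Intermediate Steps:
v(m) = 4 - 2*m
-43*v(-1)*24 = -43*(4 - 2*(-1))*24 = -43*(4 + 2)*24 = -43*6*24 = -258*24 = -6192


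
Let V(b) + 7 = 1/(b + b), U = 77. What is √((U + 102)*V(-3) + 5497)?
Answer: √151710/6 ≈ 64.917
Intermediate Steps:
V(b) = -7 + 1/(2*b) (V(b) = -7 + 1/(b + b) = -7 + 1/(2*b))
√((U + 102)*V(-3) + 5497) = √((77 + 102)*(-7 + (½)/(-3)) + 5497) = √(179*(-7 + (½)*(-⅓)) + 5497) = √(179*(-7 - ⅙) + 5497) = √(179*(-43/6) + 5497) = √(-7697/6 + 5497) = √(25285/6) = √151710/6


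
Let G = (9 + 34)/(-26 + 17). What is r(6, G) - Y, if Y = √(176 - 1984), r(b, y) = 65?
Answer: 65 - 4*I*√113 ≈ 65.0 - 42.521*I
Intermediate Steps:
G = -43/9 (G = 43/(-9) = 43*(-⅑) = -43/9 ≈ -4.7778)
Y = 4*I*√113 (Y = √(-1808) = 4*I*√113 ≈ 42.521*I)
r(6, G) - Y = 65 - 4*I*√113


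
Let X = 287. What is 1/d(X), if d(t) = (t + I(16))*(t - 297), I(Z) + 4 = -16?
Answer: -1/2670 ≈ -0.00037453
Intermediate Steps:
I(Z) = -20 (I(Z) = -4 - 16 = -20)
d(t) = (-297 + t)*(-20 + t) (d(t) = (t - 20)*(t - 297) = (-20 + t)*(-297 + t) = (-297 + t)*(-20 + t))
1/d(X) = 1/(5940 + 287**2 - 317*287) = 1/(5940 + 82369 - 90979) = 1/(-2670) = -1/2670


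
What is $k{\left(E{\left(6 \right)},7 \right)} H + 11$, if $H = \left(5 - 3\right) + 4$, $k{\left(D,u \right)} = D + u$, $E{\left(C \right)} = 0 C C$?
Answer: $53$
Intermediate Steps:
$E{\left(C \right)} = 0$ ($E{\left(C \right)} = 0 C = 0$)
$H = 6$ ($H = 2 + 4 = 6$)
$k{\left(E{\left(6 \right)},7 \right)} H + 11 = \left(0 + 7\right) 6 + 11 = 7 \cdot 6 + 11 = 42 + 11 = 53$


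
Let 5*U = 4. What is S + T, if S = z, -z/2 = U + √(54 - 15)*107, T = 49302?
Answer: 246502/5 - 214*√39 ≈ 47964.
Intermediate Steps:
U = ⅘ (U = (⅕)*4 = ⅘ ≈ 0.80000)
z = -8/5 - 214*√39 (z = -2*(⅘ + √(54 - 15)*107) = -2*(⅘ + √39*107) = -2*(⅘ + 107*√39) = -8/5 - 214*√39 ≈ -1338.0)
S = -8/5 - 214*√39 ≈ -1338.0
S + T = (-8/5 - 214*√39) + 49302 = 246502/5 - 214*√39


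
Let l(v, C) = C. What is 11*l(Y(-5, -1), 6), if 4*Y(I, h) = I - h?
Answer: 66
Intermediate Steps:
Y(I, h) = -h/4 + I/4 (Y(I, h) = (I - h)/4 = -h/4 + I/4)
11*l(Y(-5, -1), 6) = 11*6 = 66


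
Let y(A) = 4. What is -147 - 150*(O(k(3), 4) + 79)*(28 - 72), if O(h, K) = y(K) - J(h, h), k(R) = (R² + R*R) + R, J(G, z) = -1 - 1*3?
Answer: 574053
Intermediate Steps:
J(G, z) = -4 (J(G, z) = -1 - 3 = -4)
k(R) = R + 2*R² (k(R) = (R² + R²) + R = 2*R² + R = R + 2*R²)
O(h, K) = 8 (O(h, K) = 4 - 1*(-4) = 4 + 4 = 8)
-147 - 150*(O(k(3), 4) + 79)*(28 - 72) = -147 - 150*(8 + 79)*(28 - 72) = -147 - 13050*(-44) = -147 - 150*(-3828) = -147 + 574200 = 574053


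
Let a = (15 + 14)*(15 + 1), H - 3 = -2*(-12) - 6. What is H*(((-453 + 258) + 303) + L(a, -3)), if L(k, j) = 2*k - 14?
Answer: 21462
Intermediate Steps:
H = 21 (H = 3 + (-2*(-12) - 6) = 3 + (24 - 6) = 3 + 18 = 21)
a = 464 (a = 29*16 = 464)
L(k, j) = -14 + 2*k
H*(((-453 + 258) + 303) + L(a, -3)) = 21*(((-453 + 258) + 303) + (-14 + 2*464)) = 21*((-195 + 303) + (-14 + 928)) = 21*(108 + 914) = 21*1022 = 21462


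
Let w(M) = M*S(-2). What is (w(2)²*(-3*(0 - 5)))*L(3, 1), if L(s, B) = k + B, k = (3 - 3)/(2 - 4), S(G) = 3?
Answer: 540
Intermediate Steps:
k = 0 (k = 0/(-2) = 0*(-½) = 0)
L(s, B) = B (L(s, B) = 0 + B = B)
w(M) = 3*M (w(M) = M*3 = 3*M)
(w(2)²*(-3*(0 - 5)))*L(3, 1) = ((3*2)²*(-3*(0 - 5)))*1 = (6²*(-3*(-5)))*1 = (36*15)*1 = 540*1 = 540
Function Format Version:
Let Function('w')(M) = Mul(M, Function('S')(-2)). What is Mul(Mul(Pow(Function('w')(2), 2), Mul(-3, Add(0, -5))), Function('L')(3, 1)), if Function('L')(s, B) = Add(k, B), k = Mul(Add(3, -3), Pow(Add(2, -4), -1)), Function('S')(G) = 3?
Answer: 540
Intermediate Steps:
k = 0 (k = Mul(0, Pow(-2, -1)) = Mul(0, Rational(-1, 2)) = 0)
Function('L')(s, B) = B (Function('L')(s, B) = Add(0, B) = B)
Function('w')(M) = Mul(3, M) (Function('w')(M) = Mul(M, 3) = Mul(3, M))
Mul(Mul(Pow(Function('w')(2), 2), Mul(-3, Add(0, -5))), Function('L')(3, 1)) = Mul(Mul(Pow(Mul(3, 2), 2), Mul(-3, Add(0, -5))), 1) = Mul(Mul(Pow(6, 2), Mul(-3, -5)), 1) = Mul(Mul(36, 15), 1) = Mul(540, 1) = 540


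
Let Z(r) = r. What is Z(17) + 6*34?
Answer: 221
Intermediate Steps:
Z(17) + 6*34 = 17 + 6*34 = 17 + 204 = 221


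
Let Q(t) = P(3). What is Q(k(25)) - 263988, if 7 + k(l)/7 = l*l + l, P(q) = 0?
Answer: -263988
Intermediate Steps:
k(l) = -49 + 7*l + 7*l² (k(l) = -49 + 7*(l*l + l) = -49 + 7*(l² + l) = -49 + 7*(l + l²) = -49 + (7*l + 7*l²) = -49 + 7*l + 7*l²)
Q(t) = 0
Q(k(25)) - 263988 = 0 - 263988 = -263988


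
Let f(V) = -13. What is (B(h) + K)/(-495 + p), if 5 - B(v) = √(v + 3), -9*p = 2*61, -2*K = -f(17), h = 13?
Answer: 99/9154 ≈ 0.010815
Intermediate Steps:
K = -13/2 (K = -(-1)*(-13)/2 = -½*13 = -13/2 ≈ -6.5000)
p = -122/9 (p = -2*61/9 = -⅑*122 = -122/9 ≈ -13.556)
B(v) = 5 - √(3 + v) (B(v) = 5 - √(v + 3) = 5 - √(3 + v))
(B(h) + K)/(-495 + p) = ((5 - √(3 + 13)) - 13/2)/(-495 - 122/9) = ((5 - √16) - 13/2)/(-4577/9) = ((5 - 1*4) - 13/2)*(-9/4577) = ((5 - 4) - 13/2)*(-9/4577) = (1 - 13/2)*(-9/4577) = -11/2*(-9/4577) = 99/9154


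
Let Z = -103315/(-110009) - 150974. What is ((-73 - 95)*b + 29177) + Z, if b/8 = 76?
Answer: -24635422154/110009 ≈ -2.2394e+5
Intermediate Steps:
b = 608 (b = 8*76 = 608)
Z = -16608395451/110009 (Z = -103315*(-1/110009) - 150974 = 103315/110009 - 150974 = -16608395451/110009 ≈ -1.5097e+5)
((-73 - 95)*b + 29177) + Z = ((-73 - 95)*608 + 29177) - 16608395451/110009 = (-168*608 + 29177) - 16608395451/110009 = (-102144 + 29177) - 16608395451/110009 = -72967 - 16608395451/110009 = -24635422154/110009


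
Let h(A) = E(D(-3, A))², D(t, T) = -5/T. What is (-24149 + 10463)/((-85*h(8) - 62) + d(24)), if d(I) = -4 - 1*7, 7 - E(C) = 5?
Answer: 13686/413 ≈ 33.138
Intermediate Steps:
E(C) = 2 (E(C) = 7 - 1*5 = 7 - 5 = 2)
h(A) = 4 (h(A) = 2² = 4)
d(I) = -11 (d(I) = -4 - 7 = -11)
(-24149 + 10463)/((-85*h(8) - 62) + d(24)) = (-24149 + 10463)/((-85*4 - 62) - 11) = -13686/((-340 - 62) - 11) = -13686/(-402 - 11) = -13686/(-413) = -13686*(-1/413) = 13686/413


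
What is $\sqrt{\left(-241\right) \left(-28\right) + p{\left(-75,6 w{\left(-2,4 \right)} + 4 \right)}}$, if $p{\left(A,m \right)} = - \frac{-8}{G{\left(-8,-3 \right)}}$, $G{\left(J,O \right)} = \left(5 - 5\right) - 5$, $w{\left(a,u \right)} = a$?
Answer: $\frac{6 \sqrt{4685}}{5} \approx 82.136$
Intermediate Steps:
$G{\left(J,O \right)} = -5$ ($G{\left(J,O \right)} = 0 - 5 = -5$)
$p{\left(A,m \right)} = - \frac{8}{5}$ ($p{\left(A,m \right)} = - \frac{-8}{-5} = - \frac{\left(-8\right) \left(-1\right)}{5} = \left(-1\right) \frac{8}{5} = - \frac{8}{5}$)
$\sqrt{\left(-241\right) \left(-28\right) + p{\left(-75,6 w{\left(-2,4 \right)} + 4 \right)}} = \sqrt{\left(-241\right) \left(-28\right) - \frac{8}{5}} = \sqrt{6748 - \frac{8}{5}} = \sqrt{\frac{33732}{5}} = \frac{6 \sqrt{4685}}{5}$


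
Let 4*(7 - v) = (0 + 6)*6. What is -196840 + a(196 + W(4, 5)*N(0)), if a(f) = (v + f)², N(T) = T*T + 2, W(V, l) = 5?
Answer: -155224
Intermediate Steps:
N(T) = 2 + T² (N(T) = T² + 2 = 2 + T²)
v = -2 (v = 7 - (0 + 6)*6/4 = 7 - 3*6/2 = 7 - ¼*36 = 7 - 9 = -2)
a(f) = (-2 + f)²
-196840 + a(196 + W(4, 5)*N(0)) = -196840 + (-2 + (196 + 5*(2 + 0²)))² = -196840 + (-2 + (196 + 5*(2 + 0)))² = -196840 + (-2 + (196 + 5*2))² = -196840 + (-2 + (196 + 10))² = -196840 + (-2 + 206)² = -196840 + 204² = -196840 + 41616 = -155224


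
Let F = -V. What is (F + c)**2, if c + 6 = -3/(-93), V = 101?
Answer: 10995856/961 ≈ 11442.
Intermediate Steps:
F = -101 (F = -1*101 = -101)
c = -185/31 (c = -6 - 3/(-93) = -6 - 3*(-1/93) = -6 + 1/31 = -185/31 ≈ -5.9677)
(F + c)**2 = (-101 - 185/31)**2 = (-3316/31)**2 = 10995856/961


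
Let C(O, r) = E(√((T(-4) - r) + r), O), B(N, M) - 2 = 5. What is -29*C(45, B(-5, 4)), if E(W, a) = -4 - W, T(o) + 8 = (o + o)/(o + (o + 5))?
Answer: 116 + 116*I*√3/3 ≈ 116.0 + 66.973*I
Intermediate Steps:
B(N, M) = 7 (B(N, M) = 2 + 5 = 7)
T(o) = -8 + 2*o/(5 + 2*o) (T(o) = -8 + (o + o)/(o + (o + 5)) = -8 + (2*o)/(o + (5 + o)) = -8 + (2*o)/(5 + 2*o) = -8 + 2*o/(5 + 2*o))
C(O, r) = -4 - 4*I*√3/3 (C(O, r) = -4 - √((2*(-20 - 7*(-4))/(5 + 2*(-4)) - r) + r) = -4 - √((2*(-20 + 28)/(5 - 8) - r) + r) = -4 - √((2*8/(-3) - r) + r) = -4 - √((2*(-⅓)*8 - r) + r) = -4 - √((-16/3 - r) + r) = -4 - √(-16/3) = -4 - 4*I*√3/3)
-29*C(45, B(-5, 4)) = -29*(-4 - 4*I*√3/3) = 116 + 116*I*√3/3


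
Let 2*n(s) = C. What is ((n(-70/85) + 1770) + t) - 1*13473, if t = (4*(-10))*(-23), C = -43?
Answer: -21609/2 ≈ -10805.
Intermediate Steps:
t = 920 (t = -40*(-23) = 920)
n(s) = -43/2 (n(s) = (1/2)*(-43) = -43/2)
((n(-70/85) + 1770) + t) - 1*13473 = ((-43/2 + 1770) + 920) - 1*13473 = (3497/2 + 920) - 13473 = 5337/2 - 13473 = -21609/2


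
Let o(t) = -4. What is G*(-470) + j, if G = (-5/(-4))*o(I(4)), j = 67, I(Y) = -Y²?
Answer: 2417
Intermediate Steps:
G = -5 (G = -5/(-4)*(-4) = -5*(-1)/4*(-4) = -1*(-5/4)*(-4) = (5/4)*(-4) = -5)
G*(-470) + j = -5*(-470) + 67 = 2350 + 67 = 2417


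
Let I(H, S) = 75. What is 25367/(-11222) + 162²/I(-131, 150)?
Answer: 97535881/280550 ≈ 347.66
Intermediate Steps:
25367/(-11222) + 162²/I(-131, 150) = 25367/(-11222) + 162²/75 = 25367*(-1/11222) + 26244*(1/75) = -25367/11222 + 8748/25 = 97535881/280550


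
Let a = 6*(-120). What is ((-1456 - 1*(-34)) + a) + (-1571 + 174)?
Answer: -3539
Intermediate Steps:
a = -720
((-1456 - 1*(-34)) + a) + (-1571 + 174) = ((-1456 - 1*(-34)) - 720) + (-1571 + 174) = ((-1456 + 34) - 720) - 1397 = (-1422 - 720) - 1397 = -2142 - 1397 = -3539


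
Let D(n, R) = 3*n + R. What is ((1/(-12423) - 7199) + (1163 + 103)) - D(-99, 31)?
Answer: -70401142/12423 ≈ -5667.0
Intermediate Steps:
D(n, R) = R + 3*n
((1/(-12423) - 7199) + (1163 + 103)) - D(-99, 31) = ((1/(-12423) - 7199) + (1163 + 103)) - (31 + 3*(-99)) = ((-1/12423 - 7199) + 1266) - (31 - 297) = (-89433178/12423 + 1266) - 1*(-266) = -73705660/12423 + 266 = -70401142/12423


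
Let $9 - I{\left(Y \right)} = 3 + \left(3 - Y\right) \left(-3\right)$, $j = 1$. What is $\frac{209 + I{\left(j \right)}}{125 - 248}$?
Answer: $- \frac{221}{123} \approx -1.7967$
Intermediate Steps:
$I{\left(Y \right)} = 15 - 3 Y$ ($I{\left(Y \right)} = 9 - \left(3 + \left(3 - Y\right) \left(-3\right)\right) = 9 - \left(3 + \left(-9 + 3 Y\right)\right) = 9 - \left(-6 + 3 Y\right) = 15 - 3 Y$)
$\frac{209 + I{\left(j \right)}}{125 - 248} = \frac{209 + \left(15 - 3\right)}{125 - 248} = \frac{209 + \left(15 - 3\right)}{-123} = \left(209 + 12\right) \left(- \frac{1}{123}\right) = 221 \left(- \frac{1}{123}\right) = - \frac{221}{123}$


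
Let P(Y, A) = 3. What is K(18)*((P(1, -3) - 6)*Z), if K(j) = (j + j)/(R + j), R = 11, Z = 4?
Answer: -432/29 ≈ -14.897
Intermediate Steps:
K(j) = 2*j/(11 + j) (K(j) = (j + j)/(11 + j) = (2*j)/(11 + j) = 2*j/(11 + j))
K(18)*((P(1, -3) - 6)*Z) = (2*18/(11 + 18))*((3 - 6)*4) = (2*18/29)*(-3*4) = (2*18*(1/29))*(-12) = (36/29)*(-12) = -432/29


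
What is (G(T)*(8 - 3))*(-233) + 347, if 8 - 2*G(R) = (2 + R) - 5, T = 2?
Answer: -9791/2 ≈ -4895.5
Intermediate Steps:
G(R) = 11/2 - R/2 (G(R) = 4 - ((2 + R) - 5)/2 = 4 - (-3 + R)/2 = 4 + (3/2 - R/2) = 11/2 - R/2)
(G(T)*(8 - 3))*(-233) + 347 = ((11/2 - 1/2*2)*(8 - 3))*(-233) + 347 = ((11/2 - 1)*5)*(-233) + 347 = ((9/2)*5)*(-233) + 347 = (45/2)*(-233) + 347 = -10485/2 + 347 = -9791/2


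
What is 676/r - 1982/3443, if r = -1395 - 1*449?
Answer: -1495569/1587223 ≈ -0.94226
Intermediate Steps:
r = -1844 (r = -1395 - 449 = -1844)
676/r - 1982/3443 = 676/(-1844) - 1982/3443 = 676*(-1/1844) - 1982*1/3443 = -169/461 - 1982/3443 = -1495569/1587223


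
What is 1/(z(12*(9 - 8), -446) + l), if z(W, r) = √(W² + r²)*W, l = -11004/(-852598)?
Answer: -390916183/868208171827988106 + 363461674802*√49765/434104085913994053 ≈ 0.00018678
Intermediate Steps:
l = 5502/426299 (l = -11004*(-1/852598) = 5502/426299 ≈ 0.012906)
z(W, r) = W*√(W² + r²)
1/(z(12*(9 - 8), -446) + l) = 1/((12*(9 - 8))*√((12*(9 - 8))² + (-446)²) + 5502/426299) = 1/((12*1)*√((12*1)² + 198916) + 5502/426299) = 1/(12*√(12² + 198916) + 5502/426299) = 1/(12*√(144 + 198916) + 5502/426299) = 1/(12*√199060 + 5502/426299) = 1/(12*(2*√49765) + 5502/426299) = 1/(24*√49765 + 5502/426299) = 1/(5502/426299 + 24*√49765)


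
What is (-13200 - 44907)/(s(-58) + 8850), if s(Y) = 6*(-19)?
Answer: -2767/416 ≈ -6.6514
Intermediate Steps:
s(Y) = -114
(-13200 - 44907)/(s(-58) + 8850) = (-13200 - 44907)/(-114 + 8850) = -58107/8736 = -58107*1/8736 = -2767/416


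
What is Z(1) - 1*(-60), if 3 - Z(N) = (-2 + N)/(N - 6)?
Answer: 314/5 ≈ 62.800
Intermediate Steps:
Z(N) = 3 - (-2 + N)/(-6 + N) (Z(N) = 3 - (-2 + N)/(N - 6) = 3 - (-2 + N)/(-6 + N))
Z(1) - 1*(-60) = 2*(-8 + 1)/(-6 + 1) - 1*(-60) = 2*(-7)/(-5) + 60 = 2*(-⅕)*(-7) + 60 = 14/5 + 60 = 314/5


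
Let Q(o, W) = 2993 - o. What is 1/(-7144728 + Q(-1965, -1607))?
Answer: -1/7139770 ≈ -1.4006e-7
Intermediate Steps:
1/(-7144728 + Q(-1965, -1607)) = 1/(-7144728 + (2993 - 1*(-1965))) = 1/(-7144728 + (2993 + 1965)) = 1/(-7144728 + 4958) = 1/(-7139770) = -1/7139770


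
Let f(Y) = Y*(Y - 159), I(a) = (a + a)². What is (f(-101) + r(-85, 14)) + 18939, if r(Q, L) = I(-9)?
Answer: 45523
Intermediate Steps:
I(a) = 4*a² (I(a) = (2*a)² = 4*a²)
r(Q, L) = 324 (r(Q, L) = 4*(-9)² = 4*81 = 324)
f(Y) = Y*(-159 + Y)
(f(-101) + r(-85, 14)) + 18939 = (-101*(-159 - 101) + 324) + 18939 = (-101*(-260) + 324) + 18939 = (26260 + 324) + 18939 = 26584 + 18939 = 45523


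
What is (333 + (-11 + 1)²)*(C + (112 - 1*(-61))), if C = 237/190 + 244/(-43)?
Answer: 596345353/8170 ≈ 72992.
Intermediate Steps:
C = -36169/8170 (C = 237*(1/190) + 244*(-1/43) = 237/190 - 244/43 = -36169/8170 ≈ -4.4270)
(333 + (-11 + 1)²)*(C + (112 - 1*(-61))) = (333 + (-11 + 1)²)*(-36169/8170 + (112 - 1*(-61))) = (333 + (-10)²)*(-36169/8170 + (112 + 61)) = (333 + 100)*(-36169/8170 + 173) = 433*(1377241/8170) = 596345353/8170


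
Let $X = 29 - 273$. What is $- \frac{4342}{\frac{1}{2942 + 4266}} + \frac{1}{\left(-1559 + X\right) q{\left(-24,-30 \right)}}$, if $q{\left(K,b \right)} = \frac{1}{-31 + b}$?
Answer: $- \frac{56428736147}{1803} \approx -3.1297 \cdot 10^{7}$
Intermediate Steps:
$X = -244$ ($X = 29 - 273 = -244$)
$- \frac{4342}{\frac{1}{2942 + 4266}} + \frac{1}{\left(-1559 + X\right) q{\left(-24,-30 \right)}} = - \frac{4342}{\frac{1}{2942 + 4266}} + \frac{1}{\left(-1559 - 244\right) \frac{1}{-31 - 30}} = - \frac{4342}{\frac{1}{7208}} + \frac{1}{\left(-1803\right) \frac{1}{-61}} = - 4342 \frac{1}{\frac{1}{7208}} - \frac{1}{1803 \left(- \frac{1}{61}\right)} = \left(-4342\right) 7208 - - \frac{61}{1803} = -31297136 + \frac{61}{1803} = - \frac{56428736147}{1803}$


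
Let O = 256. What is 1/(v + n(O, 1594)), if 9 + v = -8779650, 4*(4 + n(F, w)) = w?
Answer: -2/17558529 ≈ -1.1390e-7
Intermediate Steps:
n(F, w) = -4 + w/4
v = -8779659 (v = -9 - 8779650 = -8779659)
1/(v + n(O, 1594)) = 1/(-8779659 + (-4 + (¼)*1594)) = 1/(-8779659 + (-4 + 797/2)) = 1/(-8779659 + 789/2) = 1/(-17558529/2) = -2/17558529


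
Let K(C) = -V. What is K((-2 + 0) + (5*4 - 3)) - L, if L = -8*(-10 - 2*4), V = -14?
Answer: -130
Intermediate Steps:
K(C) = 14 (K(C) = -1*(-14) = 14)
L = 144 (L = -8*(-10 - 8) = -8*(-18) = 144)
K((-2 + 0) + (5*4 - 3)) - L = 14 - 1*144 = 14 - 144 = -130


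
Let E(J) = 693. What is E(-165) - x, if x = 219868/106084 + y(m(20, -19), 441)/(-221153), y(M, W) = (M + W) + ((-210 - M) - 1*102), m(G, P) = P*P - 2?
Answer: 368402728397/533199883 ≈ 690.93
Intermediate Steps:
m(G, P) = -2 + P² (m(G, P) = P² - 2 = -2 + P²)
y(M, W) = -312 + W (y(M, W) = (M + W) + ((-210 - M) - 102) = (M + W) + (-312 - M) = -312 + W)
x = 1104790522/533199883 (x = 219868/106084 + (-312 + 441)/(-221153) = 219868*(1/106084) + 129*(-1/221153) = 4997/2411 - 129/221153 = 1104790522/533199883 ≈ 2.0720)
E(-165) - x = 693 - 1*1104790522/533199883 = 693 - 1104790522/533199883 = 368402728397/533199883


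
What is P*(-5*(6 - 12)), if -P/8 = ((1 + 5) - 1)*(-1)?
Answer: 1200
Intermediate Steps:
P = 40 (P = -8*((1 + 5) - 1)*(-1) = -8*(6 - 1)*(-1) = -40*(-1) = -8*(-5) = 40)
P*(-5*(6 - 12)) = 40*(-5*(6 - 12)) = 40*(-5*(-6)) = 40*30 = 1200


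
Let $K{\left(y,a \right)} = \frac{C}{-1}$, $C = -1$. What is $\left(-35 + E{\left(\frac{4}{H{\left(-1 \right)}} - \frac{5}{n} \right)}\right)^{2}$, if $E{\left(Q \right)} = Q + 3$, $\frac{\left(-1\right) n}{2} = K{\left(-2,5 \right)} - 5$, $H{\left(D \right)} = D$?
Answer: $\frac{85849}{64} \approx 1341.4$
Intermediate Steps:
$K{\left(y,a \right)} = 1$ ($K{\left(y,a \right)} = - \frac{1}{-1} = \left(-1\right) \left(-1\right) = 1$)
$n = 8$ ($n = - 2 \left(1 - 5\right) = \left(-2\right) \left(-4\right) = 8$)
$E{\left(Q \right)} = 3 + Q$
$\left(-35 + E{\left(\frac{4}{H{\left(-1 \right)}} - \frac{5}{n} \right)}\right)^{2} = \left(-35 + \left(3 + \left(\frac{4}{-1} - \frac{5}{8}\right)\right)\right)^{2} = \left(-35 + \left(3 + \left(4 \left(-1\right) - \frac{5}{8}\right)\right)\right)^{2} = \left(-35 + \left(3 - \frac{37}{8}\right)\right)^{2} = \left(-35 - \frac{13}{8}\right)^{2} = \left(- \frac{293}{8}\right)^{2} = \frac{85849}{64}$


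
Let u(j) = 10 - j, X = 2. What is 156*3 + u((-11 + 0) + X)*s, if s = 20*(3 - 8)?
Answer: -1432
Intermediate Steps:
s = -100 (s = 20*(-5) = -100)
156*3 + u((-11 + 0) + X)*s = 156*3 + (10 - ((-11 + 0) + 2))*(-100) = 468 + (10 - (-11 + 2))*(-100) = 468 + (10 - 1*(-9))*(-100) = 468 + (10 + 9)*(-100) = 468 + 19*(-100) = 468 - 1900 = -1432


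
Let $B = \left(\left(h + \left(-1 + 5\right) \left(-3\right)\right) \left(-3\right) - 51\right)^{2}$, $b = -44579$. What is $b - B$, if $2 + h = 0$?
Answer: $-44660$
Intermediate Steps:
$h = -2$ ($h = -2 + 0 = -2$)
$B = 81$ ($B = \left(\left(-2 + \left(-1 + 5\right) \left(-3\right)\right) \left(-3\right) - 51\right)^{2} = \left(\left(-2 + 4 \left(-3\right)\right) \left(-3\right) - 51\right)^{2} = \left(\left(-2 - 12\right) \left(-3\right) - 51\right)^{2} = \left(\left(-14\right) \left(-3\right) - 51\right)^{2} = \left(42 - 51\right)^{2} = \left(-9\right)^{2} = 81$)
$b - B = -44579 - 81 = -44660$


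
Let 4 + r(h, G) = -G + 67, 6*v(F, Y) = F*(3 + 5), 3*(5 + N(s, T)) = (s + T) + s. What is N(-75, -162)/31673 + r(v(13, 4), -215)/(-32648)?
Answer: -6181863/517030052 ≈ -0.011956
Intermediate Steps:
N(s, T) = -5 + T/3 + 2*s/3 (N(s, T) = -5 + ((s + T) + s)/3 = -5 + ((T + s) + s)/3 = -5 + (T + 2*s)/3 = -5 + (T/3 + 2*s/3) = -5 + T/3 + 2*s/3)
v(F, Y) = 4*F/3 (v(F, Y) = (F*(3 + 5))/6 = (F*8)/6 = (8*F)/6 = 4*F/3)
r(h, G) = 63 - G (r(h, G) = -4 + (-G + 67) = -4 + (67 - G) = 63 - G)
N(-75, -162)/31673 + r(v(13, 4), -215)/(-32648) = (-5 + (⅓)*(-162) + (⅔)*(-75))/31673 + (63 - 1*(-215))/(-32648) = (-5 - 54 - 50)*(1/31673) + (63 + 215)*(-1/32648) = -109*1/31673 + 278*(-1/32648) = -109/31673 - 139/16324 = -6181863/517030052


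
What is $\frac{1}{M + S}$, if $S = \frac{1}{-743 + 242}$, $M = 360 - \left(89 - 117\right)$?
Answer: $\frac{501}{194387} \approx 0.0025773$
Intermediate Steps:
$M = 388$ ($M = 360 - -28 = 360 + 28 = 388$)
$S = - \frac{1}{501}$ ($S = \frac{1}{-501} = - \frac{1}{501} \approx -0.001996$)
$\frac{1}{M + S} = \frac{1}{388 - \frac{1}{501}} = \frac{1}{\frac{194387}{501}} = \frac{501}{194387}$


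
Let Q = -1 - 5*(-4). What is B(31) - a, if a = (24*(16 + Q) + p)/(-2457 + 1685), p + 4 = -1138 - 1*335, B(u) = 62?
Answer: 47227/772 ≈ 61.175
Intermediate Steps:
Q = 19 (Q = -1 + 20 = 19)
p = -1477 (p = -4 + (-1138 - 1*335) = -4 + (-1138 - 335) = -4 - 1473 = -1477)
a = 637/772 (a = (24*(16 + 19) - 1477)/(-2457 + 1685) = (24*35 - 1477)/(-772) = (840 - 1477)*(-1/772) = -637*(-1/772) = 637/772 ≈ 0.82513)
B(31) - a = 62 - 1*637/772 = 62 - 637/772 = 47227/772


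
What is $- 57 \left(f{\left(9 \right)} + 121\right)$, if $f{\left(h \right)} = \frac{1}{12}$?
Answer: $- \frac{27607}{4} \approx -6901.8$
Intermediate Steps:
$f{\left(h \right)} = \frac{1}{12}$
$- 57 \left(f{\left(9 \right)} + 121\right) = - 57 \left(\frac{1}{12} + 121\right) = \left(-57\right) \frac{1453}{12} = - \frac{27607}{4}$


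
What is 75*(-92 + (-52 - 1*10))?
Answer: -11550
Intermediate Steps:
75*(-92 + (-52 - 1*10)) = 75*(-92 + (-52 - 10)) = 75*(-92 - 62) = 75*(-154) = -11550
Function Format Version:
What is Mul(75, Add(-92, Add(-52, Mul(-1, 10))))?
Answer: -11550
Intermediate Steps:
Mul(75, Add(-92, Add(-52, Mul(-1, 10)))) = Mul(75, Add(-92, Add(-52, -10))) = Mul(75, Add(-92, -62)) = Mul(75, -154) = -11550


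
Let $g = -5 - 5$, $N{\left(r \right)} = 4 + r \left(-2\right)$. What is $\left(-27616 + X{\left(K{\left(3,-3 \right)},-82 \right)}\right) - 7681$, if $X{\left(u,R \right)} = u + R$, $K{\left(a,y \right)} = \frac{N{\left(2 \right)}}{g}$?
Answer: $-35379$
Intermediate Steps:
$N{\left(r \right)} = 4 - 2 r$
$g = -10$ ($g = -5 - 5 = -10$)
$K{\left(a,y \right)} = 0$ ($K{\left(a,y \right)} = \frac{4 - 4}{-10} = \left(4 - 4\right) \left(- \frac{1}{10}\right) = 0 \left(- \frac{1}{10}\right) = 0$)
$X{\left(u,R \right)} = R + u$
$\left(-27616 + X{\left(K{\left(3,-3 \right)},-82 \right)}\right) - 7681 = \left(-27616 + \left(-82 + 0\right)\right) - 7681 = \left(-27616 - 82\right) - 7681 = -27698 - 7681 = -35379$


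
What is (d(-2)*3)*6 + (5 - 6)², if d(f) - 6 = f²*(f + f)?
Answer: -179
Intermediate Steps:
d(f) = 6 + 2*f³ (d(f) = 6 + f²*(f + f) = 6 + f²*(2*f) = 6 + 2*f³)
(d(-2)*3)*6 + (5 - 6)² = ((6 + 2*(-2)³)*3)*6 + (5 - 6)² = ((6 + 2*(-8))*3)*6 + (-1)² = ((6 - 16)*3)*6 + 1 = -10*3*6 + 1 = -30*6 + 1 = -180 + 1 = -179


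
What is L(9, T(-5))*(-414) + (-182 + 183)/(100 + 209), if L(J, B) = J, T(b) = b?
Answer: -1151333/309 ≈ -3726.0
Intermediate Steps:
L(9, T(-5))*(-414) + (-182 + 183)/(100 + 209) = 9*(-414) + (-182 + 183)/(100 + 209) = -3726 + 1/309 = -1151333/309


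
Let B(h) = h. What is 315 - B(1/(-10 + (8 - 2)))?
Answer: 1261/4 ≈ 315.25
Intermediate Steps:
315 - B(1/(-10 + (8 - 2))) = 315 - 1/(-10 + (8 - 2)) = 315 - 1/(-10 + 6) = 315 - 1/(-4) = 315 - 1*(-1/4) = 315 + 1/4 = 1261/4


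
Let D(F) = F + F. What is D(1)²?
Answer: 4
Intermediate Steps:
D(F) = 2*F
D(1)² = (2*1)² = 2² = 4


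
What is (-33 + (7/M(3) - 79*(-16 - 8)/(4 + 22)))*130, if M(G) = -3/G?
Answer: 4280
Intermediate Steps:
(-33 + (7/M(3) - 79*(-16 - 8)/(4 + 22)))*130 = (-33 + (7/((-3/3)) - 79*(-16 - 8)/(4 + 22)))*130 = (-33 + (7/((-3*⅓)) - 79/(26/(-24))))*130 = (-33 + (7/(-1) - 79/(26*(-1/24))))*130 = (-33 + (7*(-1) - 79/(-13/12)))*130 = (-33 + (-7 - 79*(-12/13)))*130 = (-33 + (-7 + 948/13))*130 = (-33 + 857/13)*130 = (428/13)*130 = 4280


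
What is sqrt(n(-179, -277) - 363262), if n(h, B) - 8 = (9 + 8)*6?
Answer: 4*I*sqrt(22697) ≈ 602.62*I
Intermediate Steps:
n(h, B) = 110 (n(h, B) = 8 + (9 + 8)*6 = 8 + 17*6 = 8 + 102 = 110)
sqrt(n(-179, -277) - 363262) = sqrt(110 - 363262) = sqrt(-363152) = 4*I*sqrt(22697)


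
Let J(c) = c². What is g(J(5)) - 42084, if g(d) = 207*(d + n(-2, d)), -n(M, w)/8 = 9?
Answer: -51813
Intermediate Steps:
n(M, w) = -72 (n(M, w) = -8*9 = -72)
g(d) = -14904 + 207*d (g(d) = 207*(d - 72) = 207*(-72 + d) = -14904 + 207*d)
g(J(5)) - 42084 = (-14904 + 207*5²) - 42084 = (-14904 + 207*25) - 42084 = (-14904 + 5175) - 42084 = -9729 - 42084 = -51813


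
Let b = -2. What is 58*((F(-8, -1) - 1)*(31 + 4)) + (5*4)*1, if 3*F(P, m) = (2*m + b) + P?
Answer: -10130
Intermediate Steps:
F(P, m) = -⅔ + P/3 + 2*m/3 (F(P, m) = ((2*m - 2) + P)/3 = ((-2 + 2*m) + P)/3 = (-2 + P + 2*m)/3 = -⅔ + P/3 + 2*m/3)
58*((F(-8, -1) - 1)*(31 + 4)) + (5*4)*1 = 58*(((-⅔ + (⅓)*(-8) + (⅔)*(-1)) - 1)*(31 + 4)) + (5*4)*1 = 58*(((-⅔ - 8/3 - ⅔) - 1)*35) + 20*1 = 58*((-4 - 1)*35) + 20 = 58*(-5*35) + 20 = 58*(-175) + 20 = -10150 + 20 = -10130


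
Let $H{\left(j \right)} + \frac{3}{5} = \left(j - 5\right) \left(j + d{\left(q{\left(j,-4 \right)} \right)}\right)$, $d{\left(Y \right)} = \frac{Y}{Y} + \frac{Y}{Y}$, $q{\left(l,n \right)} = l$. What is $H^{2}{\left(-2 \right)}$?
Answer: $\frac{9}{25} \approx 0.36$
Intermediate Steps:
$d{\left(Y \right)} = 2$ ($d{\left(Y \right)} = 1 + 1 = 2$)
$H{\left(j \right)} = - \frac{3}{5} + \left(-5 + j\right) \left(2 + j\right)$ ($H{\left(j \right)} = - \frac{3}{5} + \left(j - 5\right) \left(j + 2\right) = - \frac{3}{5} + \left(-5 + j\right) \left(2 + j\right)$)
$H^{2}{\left(-2 \right)} = \left(- \frac{53}{5} + \left(-2\right)^{2} - -6\right)^{2} = \left(- \frac{53}{5} + 4 + 6\right)^{2} = \left(- \frac{3}{5}\right)^{2} = \frac{9}{25}$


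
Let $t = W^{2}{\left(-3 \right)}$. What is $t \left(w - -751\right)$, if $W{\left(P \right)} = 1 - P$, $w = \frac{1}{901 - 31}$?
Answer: $\frac{5226968}{435} \approx 12016.0$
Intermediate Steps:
$w = \frac{1}{870} \approx 0.0011494$
$t = 16$ ($t = \left(1 - -3\right)^{2} = \left(1 + 3\right)^{2} = 4^{2} = 16$)
$t \left(w - -751\right) = 16 \left(\frac{1}{870} - -751\right) = 16 \left(\frac{1}{870} + 751\right) = 16 \cdot \frac{653371}{870} = \frac{5226968}{435}$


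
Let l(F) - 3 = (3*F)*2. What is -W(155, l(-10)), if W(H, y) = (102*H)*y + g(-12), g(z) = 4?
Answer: 901166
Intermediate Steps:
l(F) = 3 + 6*F (l(F) = 3 + (3*F)*2 = 3 + 6*F)
W(H, y) = 4 + 102*H*y (W(H, y) = (102*H)*y + 4 = 102*H*y + 4 = 4 + 102*H*y)
-W(155, l(-10)) = -(4 + 102*155*(3 + 6*(-10))) = -(4 + 102*155*(3 - 60)) = -(4 + 102*155*(-57)) = -(4 - 901170) = -1*(-901166) = 901166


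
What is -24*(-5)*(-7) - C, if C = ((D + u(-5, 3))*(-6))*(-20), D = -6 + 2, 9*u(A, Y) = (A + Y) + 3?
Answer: -1120/3 ≈ -373.33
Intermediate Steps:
u(A, Y) = 1/3 + A/9 + Y/9 (u(A, Y) = ((A + Y) + 3)/9 = (3 + A + Y)/9 = 1/3 + A/9 + Y/9)
D = -4
C = -1400/3 (C = ((-4 + (1/3 + (1/9)*(-5) + (1/9)*3))*(-6))*(-20) = ((-4 + (1/3 - 5/9 + 1/3))*(-6))*(-20) = ((-4 + 1/9)*(-6))*(-20) = -35/9*(-6)*(-20) = (70/3)*(-20) = -1400/3 ≈ -466.67)
-24*(-5)*(-7) - C = -24*(-5)*(-7) - 1*(-1400/3) = 120*(-7) + 1400/3 = -840 + 1400/3 = -1120/3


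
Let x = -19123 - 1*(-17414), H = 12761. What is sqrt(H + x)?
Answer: 6*sqrt(307) ≈ 105.13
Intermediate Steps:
x = -1709 (x = -19123 + 17414 = -1709)
sqrt(H + x) = sqrt(12761 - 1709) = sqrt(11052) = 6*sqrt(307)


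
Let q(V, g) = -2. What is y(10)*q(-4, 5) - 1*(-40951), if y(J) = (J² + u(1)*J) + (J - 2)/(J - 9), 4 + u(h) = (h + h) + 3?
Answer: 40715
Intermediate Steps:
u(h) = -1 + 2*h (u(h) = -4 + ((h + h) + 3) = -4 + (2*h + 3) = -4 + (3 + 2*h) = -1 + 2*h)
y(J) = J + J² + (-2 + J)/(-9 + J) (y(J) = (J² + (-1 + 2*1)*J) + (J - 2)/(J - 9) = (J² + (-1 + 2)*J) + (-2 + J)/(-9 + J) = (J² + 1*J) + (-2 + J)/(-9 + J) = (J² + J) + (-2 + J)/(-9 + J) = (J + J²) + (-2 + J)/(-9 + J) = J + J² + (-2 + J)/(-9 + J))
y(10)*q(-4, 5) - 1*(-40951) = ((-2 + 10³ - 8*10 - 8*10²)/(-9 + 10))*(-2) - 1*(-40951) = ((-2 + 1000 - 80 - 8*100)/1)*(-2) + 40951 = (1*(-2 + 1000 - 80 - 800))*(-2) + 40951 = (1*118)*(-2) + 40951 = 118*(-2) + 40951 = -236 + 40951 = 40715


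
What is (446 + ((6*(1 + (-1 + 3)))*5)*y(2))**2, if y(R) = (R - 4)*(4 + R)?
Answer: 401956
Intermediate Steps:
y(R) = (-4 + R)*(4 + R)
(446 + ((6*(1 + (-1 + 3)))*5)*y(2))**2 = (446 + ((6*(1 + (-1 + 3)))*5)*(-16 + 2**2))**2 = (446 + ((6*(1 + 2))*5)*(-16 + 4))**2 = (446 + ((6*3)*5)*(-12))**2 = (446 + (18*5)*(-12))**2 = (446 + 90*(-12))**2 = (446 - 1080)**2 = (-634)**2 = 401956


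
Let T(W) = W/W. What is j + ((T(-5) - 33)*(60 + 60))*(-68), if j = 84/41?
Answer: 10706004/41 ≈ 2.6112e+5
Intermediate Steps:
T(W) = 1
j = 84/41 (j = 84*(1/41) = 84/41 ≈ 2.0488)
j + ((T(-5) - 33)*(60 + 60))*(-68) = 84/41 + ((1 - 33)*(60 + 60))*(-68) = 84/41 - 32*120*(-68) = 84/41 - 3840*(-68) = 84/41 + 261120 = 10706004/41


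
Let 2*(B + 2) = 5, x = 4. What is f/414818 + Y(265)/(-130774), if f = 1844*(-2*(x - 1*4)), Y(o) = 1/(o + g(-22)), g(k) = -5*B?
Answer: -1/34328175 ≈ -2.9131e-8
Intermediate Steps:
B = ½ (B = -2 + (½)*5 = -2 + 5/2 = ½ ≈ 0.50000)
g(k) = -5/2 (g(k) = -5*½ = -5/2)
Y(o) = 1/(-5/2 + o) (Y(o) = 1/(o - 5/2) = 1/(-5/2 + o))
f = 0 (f = 1844*(-2*(4 - 1*4)) = 1844*(-2*(4 - 4)) = 1844*(-2*0) = 1844*0 = 0)
f/414818 + Y(265)/(-130774) = 0/414818 + (2/(-5 + 2*265))/(-130774) = 0*(1/414818) + (2/(-5 + 530))*(-1/130774) = 0 + (2/525)*(-1/130774) = 0 - 1/34328175 = -1/34328175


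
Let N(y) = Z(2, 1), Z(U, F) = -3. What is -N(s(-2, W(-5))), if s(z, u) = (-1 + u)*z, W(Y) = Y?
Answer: 3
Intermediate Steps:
s(z, u) = z*(-1 + u)
N(y) = -3
-N(s(-2, W(-5))) = -1*(-3) = 3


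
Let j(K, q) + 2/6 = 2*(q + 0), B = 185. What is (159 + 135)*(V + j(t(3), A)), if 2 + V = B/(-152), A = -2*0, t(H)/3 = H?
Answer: -79331/76 ≈ -1043.8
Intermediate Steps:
t(H) = 3*H
A = 0
V = -489/152 (V = -2 + 185/(-152) = -2 + 185*(-1/152) = -2 - 185/152 = -489/152 ≈ -3.2171)
j(K, q) = -1/3 + 2*q (j(K, q) = -1/3 + 2*(q + 0) = -1/3 + 2*q)
(159 + 135)*(V + j(t(3), A)) = (159 + 135)*(-489/152 + (-1/3 + 2*0)) = 294*(-489/152 + (-1/3 + 0)) = 294*(-489/152 - 1/3) = 294*(-1619/456) = -79331/76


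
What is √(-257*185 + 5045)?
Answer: 50*I*√17 ≈ 206.16*I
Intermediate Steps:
√(-257*185 + 5045) = √(-47545 + 5045) = √(-42500) = 50*I*√17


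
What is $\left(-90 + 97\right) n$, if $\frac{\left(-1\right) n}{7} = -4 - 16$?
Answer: $980$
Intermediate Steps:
$n = 140$ ($n = - 7 \left(-4 - 16\right) = \left(-7\right) \left(-20\right) = 140$)
$\left(-90 + 97\right) n = \left(-90 + 97\right) 140 = 7 \cdot 140 = 980$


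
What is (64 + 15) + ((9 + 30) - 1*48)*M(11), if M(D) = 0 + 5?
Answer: 34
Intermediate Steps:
M(D) = 5
(64 + 15) + ((9 + 30) - 1*48)*M(11) = (64 + 15) + ((9 + 30) - 1*48)*5 = 79 + (39 - 48)*5 = 79 - 9*5 = 79 - 45 = 34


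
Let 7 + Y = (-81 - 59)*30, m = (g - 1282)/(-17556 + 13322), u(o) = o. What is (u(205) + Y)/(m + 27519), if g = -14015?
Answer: -5648156/38843581 ≈ -0.14541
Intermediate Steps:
m = 15297/4234 (m = (-14015 - 1282)/(-17556 + 13322) = -15297/(-4234) = -15297*(-1/4234) = 15297/4234 ≈ 3.6129)
Y = -4207 (Y = -7 + (-81 - 59)*30 = -7 - 140*30 = -7 - 4200 = -4207)
(u(205) + Y)/(m + 27519) = (205 - 4207)/(15297/4234 + 27519) = -4002/116530743/4234 = -4002*4234/116530743 = -5648156/38843581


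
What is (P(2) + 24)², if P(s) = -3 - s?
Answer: 361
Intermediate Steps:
(P(2) + 24)² = ((-3 - 1*2) + 24)² = ((-3 - 2) + 24)² = (-5 + 24)² = 19² = 361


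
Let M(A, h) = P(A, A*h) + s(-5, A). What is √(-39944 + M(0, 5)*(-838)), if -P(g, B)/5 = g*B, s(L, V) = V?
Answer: 2*I*√9986 ≈ 199.86*I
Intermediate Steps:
P(g, B) = -5*B*g (P(g, B) = -5*g*B = -5*B*g)
M(A, h) = A - 5*h*A² (M(A, h) = -5*A*h*A + A = -5*h*A² + A = A - 5*h*A²)
√(-39944 + M(0, 5)*(-838)) = √(-39944 + (0*(1 - 5*0*5))*(-838)) = √(-39944 + (0*(1 + 0))*(-838)) = √(-39944 + (0*1)*(-838)) = √(-39944 + 0*(-838)) = √(-39944 + 0) = √(-39944) = 2*I*√9986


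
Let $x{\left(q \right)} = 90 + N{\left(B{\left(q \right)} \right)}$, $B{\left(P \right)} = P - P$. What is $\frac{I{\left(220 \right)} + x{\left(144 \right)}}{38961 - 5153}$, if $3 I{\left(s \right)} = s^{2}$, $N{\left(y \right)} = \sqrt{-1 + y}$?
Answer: $\frac{24335}{50712} + \frac{i}{33808} \approx 0.47987 + 2.9579 \cdot 10^{-5} i$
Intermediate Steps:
$B{\left(P \right)} = 0$
$x{\left(q \right)} = 90 + i$ ($x{\left(q \right)} = 90 + \sqrt{-1 + 0} = 90 + \sqrt{-1} = 90 + i$)
$I{\left(s \right)} = \frac{s^{2}}{3}$
$\frac{I{\left(220 \right)} + x{\left(144 \right)}}{38961 - 5153} = \frac{\frac{220^{2}}{3} + \left(90 + i\right)}{38961 - 5153} = \frac{\frac{1}{3} \cdot 48400 + \left(90 + i\right)}{33808} = \left(\frac{48400}{3} + \left(90 + i\right)\right) \frac{1}{33808} = \left(\frac{48670}{3} + i\right) \frac{1}{33808} = \frac{24335}{50712} + \frac{i}{33808}$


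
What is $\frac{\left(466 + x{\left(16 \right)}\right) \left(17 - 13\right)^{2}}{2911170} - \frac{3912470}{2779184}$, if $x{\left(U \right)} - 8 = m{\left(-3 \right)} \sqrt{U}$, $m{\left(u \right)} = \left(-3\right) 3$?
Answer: $- \frac{947532397369}{674223090440} \approx -1.4054$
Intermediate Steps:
$m{\left(u \right)} = -9$
$x{\left(U \right)} = 8 - 9 \sqrt{U}$
$\frac{\left(466 + x{\left(16 \right)}\right) \left(17 - 13\right)^{2}}{2911170} - \frac{3912470}{2779184} = \frac{\left(466 + \left(8 - 9 \sqrt{16}\right)\right) \left(17 - 13\right)^{2}}{2911170} - \frac{3912470}{2779184} = \left(466 + \left(8 - 36\right)\right) 4^{2} \cdot \frac{1}{2911170} - \frac{1956235}{1389592} = \left(466 + \left(8 - 36\right)\right) 16 \cdot \frac{1}{2911170} - \frac{1956235}{1389592} = \left(466 - 28\right) 16 \cdot \frac{1}{2911170} - \frac{1956235}{1389592} = 438 \cdot 16 \cdot \frac{1}{2911170} - \frac{1956235}{1389592} = 7008 \cdot \frac{1}{2911170} - \frac{1956235}{1389592} = \frac{1168}{485195} - \frac{1956235}{1389592} = - \frac{947532397369}{674223090440}$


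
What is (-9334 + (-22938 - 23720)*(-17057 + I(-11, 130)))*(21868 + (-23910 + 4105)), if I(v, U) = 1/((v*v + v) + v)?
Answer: 162539096005310/99 ≈ 1.6418e+12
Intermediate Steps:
I(v, U) = 1/(v² + 2*v) (I(v, U) = 1/((v² + v) + v) = 1/((v + v²) + v) = 1/(v² + 2*v))
(-9334 + (-22938 - 23720)*(-17057 + I(-11, 130)))*(21868 + (-23910 + 4105)) = (-9334 + (-22938 - 23720)*(-17057 + 1/((-11)*(2 - 11))))*(21868 + (-23910 + 4105)) = (-9334 - 46658*(-17057 - 1/11/(-9)))*(21868 - 19805) = (-9334 - 46658*(-17057 - 1/11*(-⅑)))*2063 = (-9334 - 46658*(-17057 + 1/99))*2063 = (-9334 - 46658*(-1688642/99))*2063 = (-9334 + 78788658436/99)*2063 = (78787734370/99)*2063 = 162539096005310/99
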